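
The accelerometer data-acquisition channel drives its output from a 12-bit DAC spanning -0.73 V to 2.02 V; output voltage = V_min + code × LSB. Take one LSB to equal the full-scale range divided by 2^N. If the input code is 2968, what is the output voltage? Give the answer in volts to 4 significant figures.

Full-scale range = 2.02 V − (-0.73 V) = 2.75 V. LSB = 2.75 V / 2^12.
Output = V_min + (2968/4096) × range = -0.73 + 0.724609 × 2.75 V
      = -0.73 + 1.99268 = 1.26268 V.

1.263 V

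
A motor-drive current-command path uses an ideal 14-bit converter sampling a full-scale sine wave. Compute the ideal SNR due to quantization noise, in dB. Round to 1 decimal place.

SNR = 6.02·14 + 1.76 = 86.04 dB.

86.0 dB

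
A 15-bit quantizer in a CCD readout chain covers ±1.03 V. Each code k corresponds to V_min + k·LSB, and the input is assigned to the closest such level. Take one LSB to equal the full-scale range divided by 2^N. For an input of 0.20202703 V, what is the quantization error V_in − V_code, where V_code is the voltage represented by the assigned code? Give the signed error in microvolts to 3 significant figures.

−25.0 µV

Span: 1.03 V − (-1.03 V) = 2.06 V. LSB = 2.06 V / 2^15 ≈ 62.87 µV.
(V_in − V_min)/LSB = (0.20202703 − (-1.03)) × 32768/2.06 = 19597.6028 → nearest code k = 19598.
V_code = V_min + k × range/2^15 = -1.03 + 19598 × 2.06/32768 = 0.20205200195 V.
e = 0.20202703 − (0.20205200195) = −25.0 µV.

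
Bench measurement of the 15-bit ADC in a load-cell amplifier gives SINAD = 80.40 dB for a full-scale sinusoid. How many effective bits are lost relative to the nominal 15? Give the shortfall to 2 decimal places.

1.94 bits

ENOB = (SINAD − 1.76)/6.02 = (80.40 − 1.76)/6.02 = 13.0631 bits.
Lost resolution: 15 − 13.0631 = 1.9369 bits.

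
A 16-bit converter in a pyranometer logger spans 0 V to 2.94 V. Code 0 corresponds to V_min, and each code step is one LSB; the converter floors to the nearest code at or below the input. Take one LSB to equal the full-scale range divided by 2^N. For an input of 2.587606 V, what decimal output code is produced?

V_FS = 2.94 V. LSB = 2.94 V / 2^16 ≈ 44.86 µV.
(V_in − V_min) × 2^16/range = (2.587606 − (0)) × 65536/2.94 = 57680.730.
Floor → code = 57680.

57680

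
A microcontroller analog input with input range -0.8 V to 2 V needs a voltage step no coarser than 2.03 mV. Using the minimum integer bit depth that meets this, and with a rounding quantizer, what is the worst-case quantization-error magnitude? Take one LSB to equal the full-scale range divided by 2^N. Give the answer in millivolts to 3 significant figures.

0.684 mV

The full-scale span is 2 − (-0.8) = 2.8 V.
Need 2^N ≥ 2.8 V / 2.03 mV = 1379 → N_min = 11.
LSB = 2.8 V / 2^11 = 1.3672 mV.
Half an LSB is 0.684 mV.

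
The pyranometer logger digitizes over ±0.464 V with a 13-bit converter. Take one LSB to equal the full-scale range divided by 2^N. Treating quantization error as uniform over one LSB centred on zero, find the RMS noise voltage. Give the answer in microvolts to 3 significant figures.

32.7 µV

Full-scale range = 0.464 V − (-0.464 V) = 0.928 V.
LSB = 0.928 V ÷ 2^13 = 0.928/8192 V = 113.28 µV.
For a uniform distribution on [−LSB/2, +LSB/2], V_rms = LSB/√12 = 113.28 µV/3.4641 = 32.7 µV.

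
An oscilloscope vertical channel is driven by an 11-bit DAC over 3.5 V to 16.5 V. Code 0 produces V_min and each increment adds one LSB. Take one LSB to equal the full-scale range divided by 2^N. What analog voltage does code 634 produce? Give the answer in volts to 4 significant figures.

Full-scale range = 16.5 V − (3.5 V) = 13 V. LSB = 13 V / 2^11.
Output = V_min + (634/2048) × range = 3.5 + 0.309570 × 13 V
      = 3.5 + 4.02441 = 7.52441 V.

7.524 V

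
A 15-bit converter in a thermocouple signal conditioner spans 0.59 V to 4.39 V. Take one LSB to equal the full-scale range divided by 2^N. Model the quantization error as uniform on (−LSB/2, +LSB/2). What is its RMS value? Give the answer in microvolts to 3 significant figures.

Full-scale range = 4.39 V − (0.59 V) = 3.8 V.
One LSB is 3.8 V / 32768 = 115.97 µV.
V_rms = LSB/√12 = 115.97 µV / √12 = 33.5 µV.

33.5 µV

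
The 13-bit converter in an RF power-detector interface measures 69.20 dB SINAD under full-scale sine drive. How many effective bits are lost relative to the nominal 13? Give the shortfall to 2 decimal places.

1.80 bits

ENOB = (SINAD − 1.76)/6.02 = (69.20 − 1.76)/6.02 = 11.2027 bits.
Shortfall = 13 − 11.2027 = 1.7973 bits.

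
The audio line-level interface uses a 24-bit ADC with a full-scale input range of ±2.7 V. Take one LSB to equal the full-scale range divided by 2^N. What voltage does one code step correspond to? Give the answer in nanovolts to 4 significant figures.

321.9 nV

Full-scale range = 2.7 V − (-2.7 V) = 5.4 V.
2^24 = 16777216 levels.
Step size = 5.4/16777216 V = 321.9 nV.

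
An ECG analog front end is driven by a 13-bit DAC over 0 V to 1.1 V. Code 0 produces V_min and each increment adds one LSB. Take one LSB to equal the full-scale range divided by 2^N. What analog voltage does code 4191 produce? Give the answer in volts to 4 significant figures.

0.5628 V

Full-scale range = 1.1 V. LSB = 1.1 V / 2^13.
Output = V_min + (4191/8192) × range = 0 + 0.511597 × 1.1 V
      = 0 + 0.562756 = 0.562756 V.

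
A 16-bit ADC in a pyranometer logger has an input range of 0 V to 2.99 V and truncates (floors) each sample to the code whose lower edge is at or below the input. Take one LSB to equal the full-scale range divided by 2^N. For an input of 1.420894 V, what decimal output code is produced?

31143

Range is 2.99 V. LSB = 2.99 V / 2^16 ≈ 45.62 µV.
(V_in − V_min) × 2^16/range = (1.420894 − (0)) × 65536/2.99 = 31143.715.
Floor → code = 31143.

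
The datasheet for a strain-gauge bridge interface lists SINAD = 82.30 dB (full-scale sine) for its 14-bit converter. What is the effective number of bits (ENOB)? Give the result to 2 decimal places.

13.38 bits

ENOB = (82.30 − 1.76)/6.02 = 13.3787 bits.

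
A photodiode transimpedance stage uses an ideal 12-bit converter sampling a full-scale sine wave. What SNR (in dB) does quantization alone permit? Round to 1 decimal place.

74.0 dB

6.02(12) + 1.76 = 72.24 + 1.76 = 74.00 dB.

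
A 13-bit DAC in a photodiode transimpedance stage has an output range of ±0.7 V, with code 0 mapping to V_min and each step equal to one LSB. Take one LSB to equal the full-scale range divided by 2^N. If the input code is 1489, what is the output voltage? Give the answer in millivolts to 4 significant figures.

Span: 0.7 V − (-0.7 V) = 1.4 V. LSB = 1.4 V / 2^13.
Output = V_min + (1489/8192) × range = -0.7 + 0.181763 × 1.4 V
      = -0.7 + 0.254468 = -0.445532 V.

-445.5 mV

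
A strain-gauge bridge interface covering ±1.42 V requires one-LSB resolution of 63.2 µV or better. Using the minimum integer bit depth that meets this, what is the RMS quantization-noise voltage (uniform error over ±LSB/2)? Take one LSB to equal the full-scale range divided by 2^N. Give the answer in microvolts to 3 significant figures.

Span: 1.42 V − (-1.42 V) = 2.84 V.
Need 2^N ≥ 2.84 V / 63.2 µV = 44940 → N_min = 16.
LSB = 2.84 V / 2^16 = 43.335 µV.
RMS noise = LSB/√12 = 12.5 µV.

12.5 µV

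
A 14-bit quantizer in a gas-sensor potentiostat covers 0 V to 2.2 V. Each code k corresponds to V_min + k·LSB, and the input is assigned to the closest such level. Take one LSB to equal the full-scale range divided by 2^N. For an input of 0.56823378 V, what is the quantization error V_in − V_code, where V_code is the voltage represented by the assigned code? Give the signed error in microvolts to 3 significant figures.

V_FS = 2.2 V. LSB = 2.2 V / 2^14 ≈ 134.3 µV.
Position in LSBs: (0.56823378 − (0)) × 16384/2.2 = 4231.7919; rounding gives k = 4232.
V_code = V_min + k × range/2^14 = 0 + 4232 × 2.2/16384 = 0.56826171875 V.
V_in − V_code = 0.56823378 − (0.56826171875) = −27.9 µV.

−27.9 µV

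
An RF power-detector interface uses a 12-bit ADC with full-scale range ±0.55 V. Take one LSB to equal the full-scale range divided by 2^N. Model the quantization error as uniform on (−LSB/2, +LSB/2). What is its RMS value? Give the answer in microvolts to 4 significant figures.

The full-scale span is 0.55 − (-0.55) = 1.1 V.
LSB = 1.1 V ÷ 2^12 = 1.1/4096 V = 268.555 µV.
RMS of a uniform error over width LSB is LSB/√12 = 77.53 µV.

77.53 µV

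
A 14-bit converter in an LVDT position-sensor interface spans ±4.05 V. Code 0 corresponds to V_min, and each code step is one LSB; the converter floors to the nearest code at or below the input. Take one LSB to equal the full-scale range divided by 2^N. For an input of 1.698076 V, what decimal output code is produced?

11626

Full-scale range = 4.05 V − (-4.05 V) = 8.1 V. LSB = 8.1 V / 2^14 ≈ 494.4 µV.
V_in − V_min = 1.698076 − (-4.05) = 5.748076 V.
Divide by LSB: 5.748076 × 16384/8.1 = 11626.7256.
Truncating gives code 11626.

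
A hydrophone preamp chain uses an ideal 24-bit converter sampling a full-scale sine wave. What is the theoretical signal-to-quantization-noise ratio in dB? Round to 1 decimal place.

Ideal quantization SNR: 6.02 × 24 + 1.76 dB = 146.2 dB.

146.2 dB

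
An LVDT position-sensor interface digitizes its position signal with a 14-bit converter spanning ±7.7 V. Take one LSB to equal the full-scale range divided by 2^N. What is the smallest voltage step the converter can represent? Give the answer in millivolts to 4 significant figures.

0.9399 mV

Full-scale range = 7.7 V − (-7.7 V) = 15.4 V.
2^14 = 16384 levels.
LSB = 15.4 V / 2^14 = 0.9399 mV.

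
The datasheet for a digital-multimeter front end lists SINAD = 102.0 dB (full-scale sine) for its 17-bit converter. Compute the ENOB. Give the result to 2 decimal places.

Inverting SNR = 6.02 N + 1.76: N_eff = (102.0 − 1.76)/6.02 = 16.6512.

16.65 bits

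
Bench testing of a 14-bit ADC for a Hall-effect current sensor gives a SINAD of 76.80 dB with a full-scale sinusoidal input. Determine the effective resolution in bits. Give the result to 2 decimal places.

ENOB = (SINAD − 1.76) / 6.02 = (76.80 − 1.76) / 6.02 = 75.04 / 6.02 = 12.4651.

12.47 bits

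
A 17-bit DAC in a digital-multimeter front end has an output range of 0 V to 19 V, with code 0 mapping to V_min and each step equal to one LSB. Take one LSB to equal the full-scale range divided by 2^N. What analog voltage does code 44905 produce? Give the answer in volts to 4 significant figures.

Full-scale range = 19 V. LSB = 19 V / 2^17.
V_out = V_min + code × LSB = 0 V + 44905 × 19 V / 131072
      = 0 + 6.50936 = 6.50936 V.

6.509 V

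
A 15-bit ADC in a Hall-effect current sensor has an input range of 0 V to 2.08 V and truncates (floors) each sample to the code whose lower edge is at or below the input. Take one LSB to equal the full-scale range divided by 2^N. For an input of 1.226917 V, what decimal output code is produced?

Full-scale range = 2.08 V. LSB = 2.08 V / 2^15 ≈ 63.48 µV.
code = ⌊(V_in − V_min)/LSB⌋ = ⌊(V_in − V_min) × 2^15 / range⌋
     = ⌊(1.226917 − (0)) × 32768 / 2.08⌋ = ⌊1.226917 × 32768/2.08⌋
     = ⌊19328.662⌋ = 19328.

19328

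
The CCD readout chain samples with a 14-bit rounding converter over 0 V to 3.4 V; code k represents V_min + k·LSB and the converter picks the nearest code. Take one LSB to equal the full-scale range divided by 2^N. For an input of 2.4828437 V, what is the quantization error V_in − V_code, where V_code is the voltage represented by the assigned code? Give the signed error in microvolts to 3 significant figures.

Range is 3.4 V. LSB = 3.4 V / 2^14 ≈ 207.5 µV.
(2.4828437 − (0)) / LSB = 2.4828437 × 16384/3.4 = 11964.3856. Nearest integer: k = 11964.
Reconstructed level: 0 + 11964 × 3.4/16384 V = 2.4827636719 V.
V_in − V_code = 2.4828437 − (2.4827636719) = +80.0 µV.

+80.0 µV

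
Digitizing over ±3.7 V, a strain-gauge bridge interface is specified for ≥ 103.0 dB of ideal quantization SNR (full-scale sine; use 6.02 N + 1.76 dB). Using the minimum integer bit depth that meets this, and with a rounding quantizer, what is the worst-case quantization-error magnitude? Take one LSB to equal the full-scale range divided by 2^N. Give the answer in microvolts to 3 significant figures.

28.2 µV

Full-scale range = 3.7 V − (-3.7 V) = 7.4 V.
6.02 N + 1.76 ≥ 103.0 gives N ≥ 16.817, so the minimum integer is 17.
One LSB is 7.4 V / 131072 = 56.458 µV.
Max error for round-to-nearest is LSB/2 = 28.2 µV.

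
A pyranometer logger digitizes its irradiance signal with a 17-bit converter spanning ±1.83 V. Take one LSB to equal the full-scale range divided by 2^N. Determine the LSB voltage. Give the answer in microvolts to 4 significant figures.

Full-scale range = 1.83 V − (-1.83 V) = 3.66 V.
Number of codes = 2^17 = 131072.
LSB = 3.66 V / 2^17 = 27.92 µV.

27.92 µV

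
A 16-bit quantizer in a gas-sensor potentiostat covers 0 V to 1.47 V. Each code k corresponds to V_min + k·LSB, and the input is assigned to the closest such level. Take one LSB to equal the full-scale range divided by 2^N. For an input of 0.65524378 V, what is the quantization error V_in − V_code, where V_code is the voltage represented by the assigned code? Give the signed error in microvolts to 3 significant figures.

+6.35 µV

Span = 1.47 V. LSB = 1.47 V / 2^16 ≈ 22.43 µV.
(0.65524378 − (0)) / LSB = 0.65524378 × 65536/1.47 = 29212.2832. Nearest integer: k = 29212.
V_code = V_min + k × range/2^16 = 0 + 29212 × 1.47/65536 = 0.65523742676 V.
Error = V_in − V_code = 0.65524378 − (0.65523742676) = +6.35 µV.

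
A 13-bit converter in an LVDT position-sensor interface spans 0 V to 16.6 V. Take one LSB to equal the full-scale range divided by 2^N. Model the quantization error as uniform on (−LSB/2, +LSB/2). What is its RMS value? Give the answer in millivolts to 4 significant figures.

Full-scale range = 16.6 V.
One LSB is 16.6 V / 8192 = 2.02637 mV.
For a uniform distribution on [−LSB/2, +LSB/2], V_rms = LSB/√12 = 2.02637 mV/3.4641 = 0.5850 mV.

0.5850 mV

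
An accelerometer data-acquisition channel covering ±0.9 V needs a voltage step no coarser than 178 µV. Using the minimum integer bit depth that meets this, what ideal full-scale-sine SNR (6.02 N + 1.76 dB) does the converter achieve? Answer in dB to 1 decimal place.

86.0 dB

The full-scale span is 0.9 − (-0.9) = 1.8 V.
1.8 V / 178 µV = 10110. Since 2^13 = 8192 and 2^14 = 16384, N = 14.
SNR = 6.02 × 14 + 1.76 = 86.04 dB.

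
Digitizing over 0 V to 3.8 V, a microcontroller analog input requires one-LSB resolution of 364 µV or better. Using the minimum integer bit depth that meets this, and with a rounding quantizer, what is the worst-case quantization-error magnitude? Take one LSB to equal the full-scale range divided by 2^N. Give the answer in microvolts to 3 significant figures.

116 µV

Range is 3.8 V.
3.8 V / 364 µV = 10440. Since 2^13 = 8192 and 2^14 = 16384, N = 14.
LSB = 3.8 V ÷ 2^14 = 3.8/16384 V = 231.93 µV.
Max error for round-to-nearest is LSB/2 = 116 µV.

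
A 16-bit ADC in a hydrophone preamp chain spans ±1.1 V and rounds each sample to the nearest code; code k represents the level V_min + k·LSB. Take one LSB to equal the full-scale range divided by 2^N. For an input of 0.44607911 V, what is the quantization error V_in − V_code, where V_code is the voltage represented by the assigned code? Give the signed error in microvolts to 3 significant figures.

Span: 1.1 V − (-1.1 V) = 2.2 V. LSB = 2.2 V / 2^16 ≈ 33.57 µV.
(V_in − V_min)/LSB = (0.44607911 − (-1.1)) × 65536/2.2 = 46056.2912 → nearest code k = 46056.
Reconstructed level: -1.1 + 46056 × 2.2/65536 V = 0.44606933594 V.
V_in − V_code = 0.44607911 − (0.44606933594) = +9.77 µV.

+9.77 µV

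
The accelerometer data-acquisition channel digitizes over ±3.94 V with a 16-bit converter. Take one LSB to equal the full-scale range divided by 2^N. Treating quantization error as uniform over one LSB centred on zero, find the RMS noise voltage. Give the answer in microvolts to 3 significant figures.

Span: 3.94 V − (-3.94 V) = 7.88 V.
LSB = 7.88 V / 2^16 = 120.24 µV.
For a uniform distribution on [−LSB/2, +LSB/2], V_rms = LSB/√12 = 120.24 µV/3.4641 = 34.7 µV.

34.7 µV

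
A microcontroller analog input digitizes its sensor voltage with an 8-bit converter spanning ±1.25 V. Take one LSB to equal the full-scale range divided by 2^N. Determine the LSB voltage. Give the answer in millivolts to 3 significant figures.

9.77 mV

Span: 1.25 V − (-1.25 V) = 2.5 V.
2^8 = 256 levels.
Step size = 2.5/256 V = 9.77 mV.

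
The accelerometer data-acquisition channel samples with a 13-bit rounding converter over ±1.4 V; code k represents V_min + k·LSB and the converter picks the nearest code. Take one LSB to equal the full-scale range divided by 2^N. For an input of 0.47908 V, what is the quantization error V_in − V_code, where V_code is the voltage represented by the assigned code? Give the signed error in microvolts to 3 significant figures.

−119 µV

The full-scale span is 1.4 − (-1.4) = 2.8 V. LSB = 2.8 V / 2^13 ≈ 341.8 µV.
(V_in − V_min)/LSB = (0.47908 − (-1.4)) × 8192/2.8 = 5497.6512 → nearest code k = 5498.
Reconstructed level: -1.4 + 5498 × 2.8/8192 V = 0.4791992188 V.
V_in − V_code = 0.47908 − (0.4791992188) = −119 µV.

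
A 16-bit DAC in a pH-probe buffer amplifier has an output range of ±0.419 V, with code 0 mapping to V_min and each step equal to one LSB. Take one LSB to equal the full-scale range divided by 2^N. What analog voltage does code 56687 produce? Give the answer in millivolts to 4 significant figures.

305.8 mV

Full-scale range = 0.419 V − (-0.419 V) = 0.838 V. LSB = 0.838 V / 2^16.
V_out = -0.419 + 56687 × (0.838/65536) V
      = -0.419 + 0.724849 = 0.305849 V.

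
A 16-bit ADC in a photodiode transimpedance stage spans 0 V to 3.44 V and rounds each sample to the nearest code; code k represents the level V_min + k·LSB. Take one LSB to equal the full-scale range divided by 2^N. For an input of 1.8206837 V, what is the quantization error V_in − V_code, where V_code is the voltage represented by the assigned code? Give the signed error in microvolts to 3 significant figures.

Range is 3.44 V. LSB = 3.44 V / 2^16 ≈ 52.49 µV.
(1.8206837 − (0)) / LSB = 1.8206837 × 65536/3.44 = 34686.1416. Nearest integer: k = 34686.
Reconstructed level: 0 + 34686 × 3.44/65536 V = 1.8206762695 V.
V_in − V_code = 1.8206837 − (1.8206762695) = +7.43 µV.

+7.43 µV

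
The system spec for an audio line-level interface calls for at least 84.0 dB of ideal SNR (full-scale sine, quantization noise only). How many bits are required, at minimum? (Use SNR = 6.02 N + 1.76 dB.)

N ≥ (84.0 − 1.76)/6.02 = 13.661 → N_min = 14.

14 bits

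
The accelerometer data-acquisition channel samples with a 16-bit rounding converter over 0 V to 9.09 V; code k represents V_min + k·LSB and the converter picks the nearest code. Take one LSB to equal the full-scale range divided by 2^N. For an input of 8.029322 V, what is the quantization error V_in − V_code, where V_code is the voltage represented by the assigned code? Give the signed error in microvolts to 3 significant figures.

−20.8 µV

Span = 9.09 V. LSB = 9.09 V / 2^16 ≈ 138.7 µV.
Position in LSBs: (8.029322 − (0)) × 65536/9.09 = 57888.8500; rounding gives k = 57889.
V_code = V_min + k × range/2^16 = 0 + 57889 × 9.09/65536 = 8.0293428040 V.
e = 8.029322 − (8.0293428040) = −20.8 µV.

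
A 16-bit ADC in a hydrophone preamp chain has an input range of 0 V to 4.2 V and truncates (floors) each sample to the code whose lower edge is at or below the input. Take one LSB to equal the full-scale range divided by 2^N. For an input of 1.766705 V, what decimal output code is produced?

Range is 4.2 V. LSB = 4.2 V / 2^16 ≈ 64.09 µV.
code = ⌊(V_in − V_min)/LSB⌋ = ⌊(V_in − V_min) × 2^16 / range⌋
     = ⌊(1.766705 − (0)) × 65536 / 4.2⌋ = ⌊1.766705 × 65536/4.2⌋
     = ⌊27567.328⌋ = 27567.

27567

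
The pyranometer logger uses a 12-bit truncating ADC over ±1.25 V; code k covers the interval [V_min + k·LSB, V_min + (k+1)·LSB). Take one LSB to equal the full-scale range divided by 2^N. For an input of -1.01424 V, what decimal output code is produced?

The full-scale span is 1.25 − (-1.25) = 2.5 V. LSB = 2.5 V / 2^12 ≈ 0.6104 mV.
V_in − V_min = -1.01424 − (-1.25) = 0.23576 V.
Divide by LSB: 0.23576 × 4096/2.5 = 386.2692.
Truncating gives code 386.

386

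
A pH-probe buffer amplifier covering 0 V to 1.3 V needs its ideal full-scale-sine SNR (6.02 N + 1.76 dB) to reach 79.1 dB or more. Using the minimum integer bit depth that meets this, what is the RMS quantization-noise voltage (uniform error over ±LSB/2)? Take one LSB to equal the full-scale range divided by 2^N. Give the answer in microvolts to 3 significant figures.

V_FS = 1.3 V.
N ≥ (79.1 − 1.76)/6.02 = 12.847 → N_min = 13.
Step size = 1.3/8192 V = 158.69 µV.
RMS noise = LSB/√12 = 45.8 µV.

45.8 µV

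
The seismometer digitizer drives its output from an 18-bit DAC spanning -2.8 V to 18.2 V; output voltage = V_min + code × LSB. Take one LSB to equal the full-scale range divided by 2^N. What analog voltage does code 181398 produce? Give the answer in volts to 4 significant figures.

The full-scale span is 18.2 − (-2.8) = 21 V. LSB = 21 V / 2^18.
Output = V_min + (181398/262144) × range = -2.8 + 0.691978 × 21 V
      = -2.8 V + 14.5315 V = 11.7315 V.

11.73 V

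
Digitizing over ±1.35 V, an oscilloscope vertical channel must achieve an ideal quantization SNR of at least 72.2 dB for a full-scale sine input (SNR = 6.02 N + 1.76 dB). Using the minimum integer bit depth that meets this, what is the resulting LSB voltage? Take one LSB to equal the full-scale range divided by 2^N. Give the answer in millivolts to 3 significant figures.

Range = 1.35 − (-1.35) = 2.7 V.
N ≥ (72.2 − 1.76)/6.02 = 11.701 → N_min = 12.
One LSB is 2.7 V / 4096 = 0.659 mV.

0.659 mV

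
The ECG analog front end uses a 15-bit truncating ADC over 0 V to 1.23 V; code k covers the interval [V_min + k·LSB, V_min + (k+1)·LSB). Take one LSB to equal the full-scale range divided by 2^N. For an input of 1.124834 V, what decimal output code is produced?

29966

Range is 1.23 V. LSB = 1.23 V / 2^15 ≈ 37.54 µV.
V_in − V_min = 1.124834 − (0) = 1.124834 V.
Divide by LSB: 1.124834 × 32768/1.23 = 29966.3094.
Truncating gives code 29966.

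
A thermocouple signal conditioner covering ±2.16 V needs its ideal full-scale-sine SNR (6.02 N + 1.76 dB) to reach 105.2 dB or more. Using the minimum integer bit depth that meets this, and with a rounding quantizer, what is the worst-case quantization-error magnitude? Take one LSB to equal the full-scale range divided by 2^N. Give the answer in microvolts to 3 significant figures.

The full-scale span is 2.16 − (-2.16) = 4.32 V.
N ≥ (105.2 − 1.76)/6.02 = 17.183 → N_min = 18.
LSB = 4.32 V ÷ 2^18 = 4.32/262144 V = 16.479 µV.
Half an LSB is 8.24 µV.

8.24 µV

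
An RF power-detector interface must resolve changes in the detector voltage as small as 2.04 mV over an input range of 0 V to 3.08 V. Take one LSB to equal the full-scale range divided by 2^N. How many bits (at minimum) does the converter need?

11 bits

V_FS = 3.08 V.
3.08 V / 2.04 mV = 1510. Since 2^10 = 1024 and 2^11 = 2048, N = 11.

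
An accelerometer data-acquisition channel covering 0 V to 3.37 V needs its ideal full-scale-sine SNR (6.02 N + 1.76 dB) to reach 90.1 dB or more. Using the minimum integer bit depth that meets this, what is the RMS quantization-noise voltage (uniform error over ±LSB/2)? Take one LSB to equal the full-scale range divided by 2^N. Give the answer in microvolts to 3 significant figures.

V_FS = 3.37 V.
6.02 N + 1.76 ≥ 90.1 gives N ≥ 14.674, so the minimum integer is 15.
LSB = 3.37 V / 2^15 = 102.84 µV.
RMS noise = LSB/√12 = 29.7 µV.

29.7 µV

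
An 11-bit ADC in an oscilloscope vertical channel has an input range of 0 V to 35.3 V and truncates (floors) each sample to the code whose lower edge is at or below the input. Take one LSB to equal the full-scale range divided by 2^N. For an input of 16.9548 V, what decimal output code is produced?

Full-scale range = 35.3 V. LSB = 35.3 V / 2^11 ≈ 17.24 mV.
V_in − V_min = 16.9548 − (0) = 16.9548 V.
Divide by LSB: 16.9548 × 2048/35.3 = 983.6666.
Truncating gives code 983.

983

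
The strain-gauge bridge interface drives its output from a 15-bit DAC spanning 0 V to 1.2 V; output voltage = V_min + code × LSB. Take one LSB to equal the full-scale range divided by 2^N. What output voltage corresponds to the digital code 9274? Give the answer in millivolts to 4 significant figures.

339.6 mV

Full-scale range = 1.2 V. LSB = 1.2 V / 2^15.
Output = V_min + (9274/32768) × range = 0 + 0.283020 × 1.2 V
      = 0 + 0.339624 = 0.339624 V.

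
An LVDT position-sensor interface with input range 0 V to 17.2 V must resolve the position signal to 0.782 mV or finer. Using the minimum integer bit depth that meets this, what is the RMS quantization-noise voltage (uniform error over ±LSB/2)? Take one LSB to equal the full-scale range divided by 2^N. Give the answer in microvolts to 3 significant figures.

V_FS = 17.2 V.
17.2 V / 0.782 mV = 21990. Since 2^14 = 16384 and 2^15 = 32768, N = 15.
LSB = 17.2 V / 2^15 = 0.52490 mV.
σ_q = LSB/√12 = 0.52490 mV/3.4641 = 152 µV.

152 µV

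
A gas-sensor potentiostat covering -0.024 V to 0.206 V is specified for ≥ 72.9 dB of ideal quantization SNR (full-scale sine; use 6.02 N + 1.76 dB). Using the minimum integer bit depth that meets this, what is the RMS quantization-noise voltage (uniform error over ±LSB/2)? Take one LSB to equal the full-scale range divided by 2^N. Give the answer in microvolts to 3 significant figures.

Full-scale range = 0.206 V − (-0.024 V) = 0.23 V.
Required N = ⌈(72.9 − 1.76)/6.02⌉ = ⌈11.817⌉ = 12.
LSB = 0.23 V ÷ 2^12 = 0.23/4096 V = 56.152 µV.
σ_q = LSB/√12 = 56.152 µV/3.4641 = 16.2 µV.

16.2 µV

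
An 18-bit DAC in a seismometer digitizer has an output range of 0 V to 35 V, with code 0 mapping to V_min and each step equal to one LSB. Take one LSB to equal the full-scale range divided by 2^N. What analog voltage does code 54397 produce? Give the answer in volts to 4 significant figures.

7.263 V

V_FS = 35 V. LSB = 35 V / 2^18.
Output = V_min + (54397/262144) × range = 0 + 0.207508 × 35 V
      = 0 V + 7.26278 V = 7.26278 V.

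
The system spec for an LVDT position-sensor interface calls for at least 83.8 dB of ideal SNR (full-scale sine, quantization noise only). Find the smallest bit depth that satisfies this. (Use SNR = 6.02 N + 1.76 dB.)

Required N = ⌈(83.8 − 1.76)/6.02⌉ = ⌈13.628⌉ = 14.

14 bits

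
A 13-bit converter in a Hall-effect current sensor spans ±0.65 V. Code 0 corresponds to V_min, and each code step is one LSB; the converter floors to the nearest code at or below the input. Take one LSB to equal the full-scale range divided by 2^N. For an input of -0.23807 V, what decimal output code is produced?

Full-scale range = 0.65 V − (-0.65 V) = 1.3 V. LSB = 1.3 V / 2^13 ≈ 158.7 µV.
code = ⌊(V_in − V_min)/LSB⌋ = ⌊(V_in − V_min) × 2^13 / range⌋
     = ⌊(-0.23807 − (-0.65)) × 8192 / 1.3⌋ = ⌊0.41193 × 8192/1.3⌋
     = ⌊2595.793⌋ = 2595.

2595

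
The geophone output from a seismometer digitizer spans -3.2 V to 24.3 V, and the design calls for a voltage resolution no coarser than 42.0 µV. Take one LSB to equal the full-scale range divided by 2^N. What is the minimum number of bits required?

20 bits

Span: 24.3 V − (-3.2 V) = 27.5 V.
27.5 V / 42.0 µV = 654800. Since 2^19 = 524288 and 2^20 = 1048576, N = 20.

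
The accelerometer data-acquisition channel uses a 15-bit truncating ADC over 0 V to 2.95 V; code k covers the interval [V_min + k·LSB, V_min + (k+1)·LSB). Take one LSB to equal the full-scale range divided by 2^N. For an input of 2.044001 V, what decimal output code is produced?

22704

V_FS = 2.95 V. LSB = 2.95 V / 2^15 ≈ 90.03 µV.
(V_in − V_min) × 2^15/range = (2.044001 − (0)) × 32768/2.95 = 22704.347.
Floor → code = 22704.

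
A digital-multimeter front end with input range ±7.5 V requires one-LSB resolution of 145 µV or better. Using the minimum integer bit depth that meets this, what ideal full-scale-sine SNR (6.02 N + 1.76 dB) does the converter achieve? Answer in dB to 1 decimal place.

104.1 dB

Span: 7.5 V − (-7.5 V) = 15 V.
15 V / 145 µV = 103400. Since 2^16 = 65536 and 2^17 = 131072, N = 17.
SNR = 6.02 × 17 + 1.76 = 104.10 dB.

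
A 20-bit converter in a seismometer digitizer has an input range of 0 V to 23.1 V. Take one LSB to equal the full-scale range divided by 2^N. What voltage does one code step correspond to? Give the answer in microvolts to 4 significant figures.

22.03 µV

Span = 23.1 V.
There are 2^20 = 1048576 steps.
Step size = 23.1/1048576 V = 22.03 µV.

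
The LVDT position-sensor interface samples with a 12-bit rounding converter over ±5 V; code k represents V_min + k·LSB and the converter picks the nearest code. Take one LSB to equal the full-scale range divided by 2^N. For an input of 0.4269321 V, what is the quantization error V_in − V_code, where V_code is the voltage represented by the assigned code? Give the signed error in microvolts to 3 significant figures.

Span: 5 V − (-5 V) = 10 V. LSB = 10 V / 2^12 ≈ 2.441 mV.
Position in LSBs: (0.4269321 − (-5)) × 4096/10 = 2222.8714; rounding gives k = 2223.
Reconstructed level: -5 + 2223 × 10/4096 V = 0.4272460938 V.
e = 0.4269321 − (0.4272460938) = −314 µV.

−314 µV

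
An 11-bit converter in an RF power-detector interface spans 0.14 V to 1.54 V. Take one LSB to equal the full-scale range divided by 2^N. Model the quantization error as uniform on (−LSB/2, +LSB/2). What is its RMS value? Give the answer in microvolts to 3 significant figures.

Range = 1.54 − (0.14) = 1.4 V.
One LSB is 1.4 V / 2048 = 0.68359 mV.
For a uniform distribution on [−LSB/2, +LSB/2], V_rms = LSB/√12 = 0.68359 mV/3.4641 = 197 µV.

197 µV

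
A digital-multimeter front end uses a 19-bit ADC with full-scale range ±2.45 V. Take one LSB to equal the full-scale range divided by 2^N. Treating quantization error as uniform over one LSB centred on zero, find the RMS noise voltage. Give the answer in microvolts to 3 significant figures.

2.70 µV

The full-scale span is 2.45 − (-2.45) = 4.9 V.
One LSB is 4.9 V / 524288 = 9.3460 µV.
RMS of a uniform error over width LSB is LSB/√12 = 2.70 µV.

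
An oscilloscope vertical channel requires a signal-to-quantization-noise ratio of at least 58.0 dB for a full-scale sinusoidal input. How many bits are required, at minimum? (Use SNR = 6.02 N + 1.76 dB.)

10 bits

Required N = ⌈(58.0 − 1.76)/6.02⌉ = ⌈9.342⌉ = 10.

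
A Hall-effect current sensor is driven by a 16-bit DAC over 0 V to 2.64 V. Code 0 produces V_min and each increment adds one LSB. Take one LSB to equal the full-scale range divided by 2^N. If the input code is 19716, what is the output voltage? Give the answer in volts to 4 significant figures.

V_FS = 2.64 V. LSB = 2.64 V / 2^16.
V_out = 0 + 19716 × (2.64/65536) V
      = 0 + 0.794224 = 0.794224 V.

0.7942 V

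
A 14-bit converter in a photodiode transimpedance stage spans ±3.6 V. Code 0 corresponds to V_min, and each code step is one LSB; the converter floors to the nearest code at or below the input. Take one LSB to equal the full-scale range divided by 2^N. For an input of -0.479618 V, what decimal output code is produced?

7100

Full-scale range = 3.6 V − (-3.6 V) = 7.2 V. LSB = 7.2 V / 2^14 ≈ 439.5 µV.
code = ⌊(V_in − V_min)/LSB⌋ = ⌊(V_in − V_min) × 2^14 / range⌋
     = ⌊(-0.479618 − (-3.6)) × 16384 / 7.2⌋ = ⌊3.120382 × 16384/7.2⌋
     = ⌊7100.603⌋ = 7100.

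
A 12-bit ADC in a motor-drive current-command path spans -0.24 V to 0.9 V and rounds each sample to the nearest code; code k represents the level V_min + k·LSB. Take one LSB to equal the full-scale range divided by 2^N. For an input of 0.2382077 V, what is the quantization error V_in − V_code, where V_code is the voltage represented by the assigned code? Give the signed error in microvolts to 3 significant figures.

Span: 0.9 V − (-0.24 V) = 1.14 V. LSB = 1.14 V / 2^12 ≈ 278.3 µV.
Position in LSBs: (0.2382077 − (-0.24)) × 4096/1.14 = 1718.1919; rounding gives k = 1718.
V_code = V_min + k × range/2^12 = -0.24 + 1718 × 1.14/4096 = 0.2381542969 V.
e = 0.2382077 − (0.2381542969) = +53.4 µV.

+53.4 µV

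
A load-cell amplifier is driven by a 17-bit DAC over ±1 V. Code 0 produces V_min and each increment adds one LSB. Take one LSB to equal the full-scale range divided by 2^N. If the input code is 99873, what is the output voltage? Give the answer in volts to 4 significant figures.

The full-scale span is 1 − (-1) = 2 V. LSB = 2 V / 2^17.
V_out = V_min + code × LSB = -1 V + 99873 × 2 V / 131072
      = -1 V + 1.52394 V = 0.523941 V.

0.5239 V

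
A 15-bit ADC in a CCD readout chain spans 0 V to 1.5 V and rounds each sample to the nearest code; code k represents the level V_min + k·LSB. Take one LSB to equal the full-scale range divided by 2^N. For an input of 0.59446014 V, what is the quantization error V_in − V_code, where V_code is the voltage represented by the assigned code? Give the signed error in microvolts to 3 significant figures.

V_FS = 1.5 V. LSB = 1.5 V / 2^15 ≈ 45.78 µV.
(0.59446014 − (0)) / LSB = 0.59446014 × 32768/1.5 = 12986.1799. Nearest integer: k = 12986.
Reconstructed level: 0 + 12986 × 1.5/32768 V = 0.59445190430 V.
e = 0.59446014 − (0.59445190430) = +8.24 µV.

+8.24 µV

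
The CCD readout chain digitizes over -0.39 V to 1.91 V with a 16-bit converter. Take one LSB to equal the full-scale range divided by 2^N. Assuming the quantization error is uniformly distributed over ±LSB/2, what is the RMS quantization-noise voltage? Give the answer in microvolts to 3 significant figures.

Span: 1.91 V − (-0.39 V) = 2.3 V.
Step size = 2.3/65536 V = 35.095 µV.
For a uniform distribution on [−LSB/2, +LSB/2], V_rms = LSB/√12 = 35.095 µV/3.4641 = 10.1 µV.

10.1 µV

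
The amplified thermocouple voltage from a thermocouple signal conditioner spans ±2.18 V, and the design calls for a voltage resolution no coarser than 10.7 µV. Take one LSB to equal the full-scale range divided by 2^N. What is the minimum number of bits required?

The full-scale span is 2.18 − (-2.18) = 4.36 V.
Required number of levels: 4.36/10.7 µV = 407480; smallest N with 2^N ≥ that is 19.

19 bits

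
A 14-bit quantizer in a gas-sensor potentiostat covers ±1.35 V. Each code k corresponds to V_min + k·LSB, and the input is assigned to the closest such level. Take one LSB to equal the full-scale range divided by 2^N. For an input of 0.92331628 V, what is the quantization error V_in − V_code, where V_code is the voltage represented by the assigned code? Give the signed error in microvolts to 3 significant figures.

Span: 1.35 V − (-1.35 V) = 2.7 V. LSB = 2.7 V / 2^14 ≈ 164.8 µV.
(V_in − V_min)/LSB = (0.92331628 − (-1.35)) × 16384/2.7 = 13794.8200 → nearest code k = 13795.
V_code = -1.35 + (13795/16384) × 2.7 = 0.92334594727 V.
V_in − V_code = 0.92331628 − (0.92334594727) = −29.7 µV.

−29.7 µV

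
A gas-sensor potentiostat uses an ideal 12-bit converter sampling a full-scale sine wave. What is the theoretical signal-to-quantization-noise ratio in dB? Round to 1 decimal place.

74.0 dB

Ideal quantization SNR: 6.02 × 12 + 1.76 dB = 74.0 dB.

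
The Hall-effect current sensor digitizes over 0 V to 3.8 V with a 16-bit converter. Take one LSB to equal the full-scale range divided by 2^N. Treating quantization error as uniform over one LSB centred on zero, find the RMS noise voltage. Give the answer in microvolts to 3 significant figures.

V_FS = 3.8 V.
LSB = 3.8 V ÷ 2^16 = 3.8/65536 V = 57.983 µV.
V_rms = LSB/√12 = 57.983 µV / √12 = 16.7 µV.

16.7 µV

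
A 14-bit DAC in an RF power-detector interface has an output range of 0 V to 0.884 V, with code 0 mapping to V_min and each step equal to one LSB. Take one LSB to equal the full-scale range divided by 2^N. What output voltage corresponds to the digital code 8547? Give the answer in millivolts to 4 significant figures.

461.2 mV

Full-scale range = 0.884 V. LSB = 0.884 V / 2^14.
V_out = V_min + code × LSB = 0 V + 8547 × 0.884 V / 16384
      = 0 + 0.461154 = 0.461154 V.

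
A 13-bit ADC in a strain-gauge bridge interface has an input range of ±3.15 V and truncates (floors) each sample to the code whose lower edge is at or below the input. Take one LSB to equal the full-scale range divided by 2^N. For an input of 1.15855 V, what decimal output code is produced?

Range = 3.15 − (-3.15) = 6.3 V. LSB = 6.3 V / 2^13 ≈ 0.7690 mV.
code = ⌊(V_in − V_min)/LSB⌋ = ⌊(V_in − V_min) × 2^13 / range⌋
     = ⌊(1.15855 − (-3.15)) × 8192 / 6.3⌋ = ⌊4.30855 × 8192/6.3⌋
     = ⌊5602.483⌋ = 5602.

5602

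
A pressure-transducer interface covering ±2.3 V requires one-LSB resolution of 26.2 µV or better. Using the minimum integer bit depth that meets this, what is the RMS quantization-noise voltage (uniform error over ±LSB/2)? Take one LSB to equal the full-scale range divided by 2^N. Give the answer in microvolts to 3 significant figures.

The full-scale span is 2.3 − (-2.3) = 4.6 V.
4.6 V / 26.2 µV = 175600. Since 2^17 = 131072 and 2^18 = 262144, N = 18.
LSB = 4.6 V ÷ 2^18 = 4.6/262144 V = 17.548 µV.
V_rms = LSB/√12 = 5.07 µV.

5.07 µV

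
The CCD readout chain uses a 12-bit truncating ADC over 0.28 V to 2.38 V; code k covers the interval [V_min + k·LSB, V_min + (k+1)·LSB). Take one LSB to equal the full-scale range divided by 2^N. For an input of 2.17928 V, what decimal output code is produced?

The full-scale span is 2.38 − (0.28) = 2.1 V. LSB = 2.1 V / 2^12 ≈ 0.5127 mV.
code = ⌊(V_in − V_min)/LSB⌋ = ⌊(V_in − V_min) × 2^12 / range⌋
     = ⌊(2.17928 − (0.28)) × 4096 / 2.1⌋ = ⌊1.89928 × 4096/2.1⌋
     = ⌊3704.500⌋ = 3704.

3704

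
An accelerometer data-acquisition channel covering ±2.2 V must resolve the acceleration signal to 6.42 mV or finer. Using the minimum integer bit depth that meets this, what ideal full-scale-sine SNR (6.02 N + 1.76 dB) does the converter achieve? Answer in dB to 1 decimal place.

62.0 dB

The full-scale span is 2.2 − (-2.2) = 4.4 V.
4.4 V / 6.42 mV = 685.4. Since 2^9 = 512 and 2^10 = 1024, N = 10.
6.02(10) + 1.76 = 61.96 dB.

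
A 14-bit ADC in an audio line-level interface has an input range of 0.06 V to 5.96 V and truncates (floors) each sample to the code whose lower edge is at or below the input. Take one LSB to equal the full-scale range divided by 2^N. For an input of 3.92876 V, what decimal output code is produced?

10743

Full-scale range = 5.96 V − (0.06 V) = 5.9 V. LSB = 5.9 V / 2^14 ≈ 360.1 µV.
V_in − V_min = 3.92876 − (0.06) = 3.86876 V.
Divide by LSB: 3.86876 × 16384/5.9 = 10743.3498.
Truncating gives code 10743.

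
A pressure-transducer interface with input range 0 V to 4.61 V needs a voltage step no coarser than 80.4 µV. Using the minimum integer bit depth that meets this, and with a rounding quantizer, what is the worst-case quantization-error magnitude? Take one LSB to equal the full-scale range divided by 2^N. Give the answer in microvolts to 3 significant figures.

Span = 4.61 V.
Need 2^N ≥ 4.61 V / 80.4 µV = 57340 → N_min = 16.
Step size = 4.61/65536 V = 70.343 µV.
Half an LSB is 35.2 µV.

35.2 µV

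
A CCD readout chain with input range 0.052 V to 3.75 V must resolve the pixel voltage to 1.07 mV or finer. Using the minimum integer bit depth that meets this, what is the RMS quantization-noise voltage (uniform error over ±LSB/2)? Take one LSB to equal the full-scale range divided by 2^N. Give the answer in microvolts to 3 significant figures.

Span: 3.75 V − (0.052 V) = 3.698 V.
Need 2^N ≥ 3.698 V / 1.07 mV = 3456 → N_min = 12.
LSB = 3.698 V ÷ 2^12 = 3.698/4096 V = 0.90283 mV.
σ_q = LSB/√12 = 0.90283 mV/3.4641 = 261 µV.

261 µV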